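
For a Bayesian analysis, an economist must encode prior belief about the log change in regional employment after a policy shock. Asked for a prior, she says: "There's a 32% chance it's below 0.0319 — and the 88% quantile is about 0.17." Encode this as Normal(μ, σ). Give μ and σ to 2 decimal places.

μ = 0.07, σ = 0.08

The p-quantile of Normal(μ,σ) is μ + z_p·σ, with z_{0.32} = -0.4677 and z_{0.88} = 1.175.
Eliminate σ: μ = (z₂·x₁ − z₁·x₂)/(z₂ − z₁) = (1.175·0.0319 − (-0.4677)·0.17)/1.643 = 0.07.
Then σ = (x₂ − x₁)/(z₂ − z₁) = (0.17 − 0.0319)/1.643 = 0.08.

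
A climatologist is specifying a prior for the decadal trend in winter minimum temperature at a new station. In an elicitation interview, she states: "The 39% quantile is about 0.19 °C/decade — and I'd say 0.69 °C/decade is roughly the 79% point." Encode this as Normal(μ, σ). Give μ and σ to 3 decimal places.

The p-quantile of Normal(μ,σ) is μ + z_p·σ, with z_{0.39} = -0.2793 and z_{0.79} = 0.8064.
Eliminate σ: μ = (z₂·x₁ − z₁·x₂)/(z₂ − z₁) = (0.8064·0.19 − (-0.2793)·0.69)/1.086 = 0.319.
Then σ = (x₂ − x₁)/(z₂ − z₁) = (0.69 − 0.19)/1.086 = 0.461.

μ = 0.319, σ = 0.461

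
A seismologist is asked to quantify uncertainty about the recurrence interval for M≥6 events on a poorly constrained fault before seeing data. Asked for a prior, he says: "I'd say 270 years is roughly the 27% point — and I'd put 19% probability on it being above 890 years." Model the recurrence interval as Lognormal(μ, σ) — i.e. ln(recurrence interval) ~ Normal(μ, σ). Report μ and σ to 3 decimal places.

μ ≈ 6.089, σ ≈ 0.800

If T ~ Lognormal(μ,σ) then ln T ~ Normal(μ,σ), so the p-quantile of ln T is μ + z_p·σ.
ln(270) = 5.598 and ln(890) = 6.791; z_{0.27} = -0.6128, z_{0.81} = 0.8779.
σ = (6.791 − 5.598)/(0.8779 − (-0.6128)) = 0.800.
μ = 5.598 − (-0.6128)·0.800 = 6.089.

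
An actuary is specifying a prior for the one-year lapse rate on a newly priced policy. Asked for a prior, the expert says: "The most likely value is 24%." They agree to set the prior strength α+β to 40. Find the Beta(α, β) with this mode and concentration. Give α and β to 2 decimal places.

α = 10.12, β = 29.88

For α,β > 1 the Beta mode is (α−1)/(α+β−2). With α+β = 40, the mode is (α−1)/38.
Set (α−1)/38 = 0.24 → α = 1 + 0.24·38 = 10.12.
β = 40 − α = 29.88.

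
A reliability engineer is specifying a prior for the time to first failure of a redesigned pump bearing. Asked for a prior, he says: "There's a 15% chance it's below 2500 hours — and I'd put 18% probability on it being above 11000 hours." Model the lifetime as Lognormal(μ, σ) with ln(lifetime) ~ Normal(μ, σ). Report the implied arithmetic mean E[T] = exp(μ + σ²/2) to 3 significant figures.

E[T] ≈ 7320 hours

If T ~ Lognormal(μ,σ) then ln T ~ Normal(μ,σ), so the p-quantile of ln T is μ + z_p·σ.
ln(2500) = 7.824 and ln(11000) = 9.306; z_{0.15} = -1.036, z_{0.82} = 0.9154.
σ = (9.306 − 7.824)/(0.9154 − (-1.036)) = 0.759.
μ = 7.824 − (-1.036)·0.759 = 8.611.
E[T] = exp(μ + σ²/2) = exp(8.611 + 0.2881) = 7320 hours.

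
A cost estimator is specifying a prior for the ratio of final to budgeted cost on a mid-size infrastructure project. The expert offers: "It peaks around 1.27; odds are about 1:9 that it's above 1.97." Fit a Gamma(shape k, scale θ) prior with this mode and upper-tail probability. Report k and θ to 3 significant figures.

Gamma(k,θ) with k>1 has mode (k−1)θ, so θ = 1.27/(k−1).
Need P(X < 1.97) = 0.9 with θ tied to k this way. Start at k = 2, θ = 1.27: P(X<1.97) ≈ 0.459.
Too low — raise k to concentrate. Iterating converges to k ≈ 10.7.
Then θ = 1.27/(10.7−1) ≈ 0.131.

k ≈ 10.7, θ ≈ 0.131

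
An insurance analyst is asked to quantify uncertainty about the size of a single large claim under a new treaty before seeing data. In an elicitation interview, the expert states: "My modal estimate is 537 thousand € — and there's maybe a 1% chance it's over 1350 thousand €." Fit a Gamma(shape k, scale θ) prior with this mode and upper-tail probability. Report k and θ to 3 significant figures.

Gamma(k,θ) with k>1 has mode (k−1)θ, so θ = 537/(k−1).
Need P(X < 1350) = 0.99 with θ tied to k this way. Start at k = 2, θ = 537: P(X<1350) ≈ 0.716.
Too low — raise k to concentrate. Iterating converges to k ≈ 6.52.
Then θ = 537/(6.52−1) ≈ 97.3.

k ≈ 6.52, θ ≈ 97.3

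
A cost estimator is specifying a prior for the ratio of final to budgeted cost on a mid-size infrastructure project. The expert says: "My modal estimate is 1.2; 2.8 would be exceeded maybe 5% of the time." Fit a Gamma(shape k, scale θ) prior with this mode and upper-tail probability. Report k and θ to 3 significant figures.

Gamma(k,θ) with k>1 has mode (k−1)θ, so θ = 1.2/(k−1).
Need P(X < 2.8) = 0.95 with θ tied to k this way. Start at k = 2, θ = 1.2: P(X<2.8) ≈ 0.677.
Too low — raise k to concentrate. Iterating converges to k ≈ 4.81.
Then θ = 1.2/(4.81−1) ≈ 0.315.

k ≈ 4.81, θ ≈ 0.315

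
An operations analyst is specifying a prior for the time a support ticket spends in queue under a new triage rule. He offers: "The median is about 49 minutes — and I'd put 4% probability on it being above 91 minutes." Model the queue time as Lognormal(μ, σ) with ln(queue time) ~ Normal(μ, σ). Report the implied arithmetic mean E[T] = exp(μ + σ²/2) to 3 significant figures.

If T ~ Lognormal(μ,σ) then ln T ~ Normal(μ,σ), so the p-quantile of ln T is μ + z_p·σ.
ln(49) = 3.892 and ln(91) = 4.511; z_{0.5} = 0, z_{0.96} = 1.751.
σ = (4.511 − 3.892)/(1.751 − (0)) = 0.354.
μ = 3.892 − (0)·0.354 = 3.892.
E[T] = exp(μ + σ²/2) = exp(3.892 + 0.0625) = 52.2 minutes.

E[T] ≈ 52.2 minutes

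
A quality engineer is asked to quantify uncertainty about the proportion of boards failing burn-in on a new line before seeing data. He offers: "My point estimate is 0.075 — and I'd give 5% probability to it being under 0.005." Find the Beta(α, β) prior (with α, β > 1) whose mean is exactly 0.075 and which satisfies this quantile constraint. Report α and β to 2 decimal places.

With mean 0.075 fixed, write α = 0.075s, β = 0.925s where s = α+β.
Need P(θ < 0.005) = 0.05 under Beta(0.075s, 0.925s). Normal approximation: (q−m)/√(m(1−m)/s) ≈ z_{0.05} = -1.64, so s ≈ 0.075·0.925·(-1.64)²/(0.005−0.075)² = 38.3.
At s = 38.3: P(θ<0.005) ≈ 0.001. Adjusting to match 0.05 gives s ≈ 14.43.
So α = 0.075·14.43 ≈ 1.08, β = 0.925·14.43 ≈ 13.35.

α ≈ 1.08, β ≈ 13.35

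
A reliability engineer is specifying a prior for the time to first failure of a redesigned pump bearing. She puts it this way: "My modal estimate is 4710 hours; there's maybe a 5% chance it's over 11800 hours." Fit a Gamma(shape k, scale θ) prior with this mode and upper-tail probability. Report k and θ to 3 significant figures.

Gamma(k,θ) with k>1 has mode (k−1)θ, so θ = 4710/(k−1).
Need P(X < 11800) = 0.95 with θ tied to k this way. Start at k = 2, θ = 4710: P(X<11800) ≈ 0.714.
Too low — raise k to concentrate. Iterating converges to k ≈ 4.22.
Then θ = 4710/(4.22−1) ≈ 1460.

k ≈ 4.22, θ ≈ 1460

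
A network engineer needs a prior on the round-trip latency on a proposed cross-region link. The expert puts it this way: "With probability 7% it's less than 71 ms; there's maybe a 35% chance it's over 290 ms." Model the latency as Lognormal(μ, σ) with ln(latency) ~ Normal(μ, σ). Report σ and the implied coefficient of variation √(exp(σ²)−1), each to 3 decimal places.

σ ≈ 0.756, CV ≈ 0.878

If T ~ Lognormal(μ,σ) then ln T ~ Normal(μ,σ), so the p-quantile of ln T is μ + z_p·σ.
ln(71) = 4.263 and ln(290) = 5.67; z_{0.07} = -1.476, z_{0.65} = 0.3853.
σ = (5.67 − 4.263)/(0.3853 − (-1.476)) = 0.756.
μ = 4.263 − (-1.476)·0.756 = 5.379.
CV = √(exp(σ²)−1) = √(exp(0.5717)−1) = 0.878.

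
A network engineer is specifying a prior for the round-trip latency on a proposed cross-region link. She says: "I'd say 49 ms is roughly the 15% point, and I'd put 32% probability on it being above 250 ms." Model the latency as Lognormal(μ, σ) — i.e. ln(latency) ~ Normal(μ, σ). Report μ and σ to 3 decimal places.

μ ≈ 5.015, σ ≈ 1.083

If T ~ Lognormal(μ,σ) then ln T ~ Normal(μ,σ), so the p-quantile of ln T is μ + z_p·σ.
ln(49) = 3.892 and ln(250) = 5.521; z_{0.15} = -1.036, z_{0.68} = 0.4677.
σ = (5.521 − 3.892)/(0.4677 − (-1.036)) = 1.083.
μ = 3.892 − (-1.036)·1.083 = 5.015.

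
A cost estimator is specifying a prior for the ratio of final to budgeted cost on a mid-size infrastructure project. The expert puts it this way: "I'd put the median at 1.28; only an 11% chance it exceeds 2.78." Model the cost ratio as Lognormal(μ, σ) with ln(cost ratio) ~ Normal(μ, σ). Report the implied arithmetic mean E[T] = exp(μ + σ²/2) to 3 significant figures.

E[T] ≈ 1.56

If T ~ Lognormal(μ,σ) then ln T ~ Normal(μ,σ), so the p-quantile of ln T is μ + z_p·σ.
ln(1.28) = 0.2469 and ln(2.78) = 1.022; z_{0.5} = 0, z_{0.89} = 1.227.
σ = (1.022 − 0.2469)/(1.227 − (0)) = 0.632.
μ = 0.2469 − (0)·0.632 = 0.247.
E[T] = exp(μ + σ²/2) = exp(0.247 + 0.1999) = 1.56.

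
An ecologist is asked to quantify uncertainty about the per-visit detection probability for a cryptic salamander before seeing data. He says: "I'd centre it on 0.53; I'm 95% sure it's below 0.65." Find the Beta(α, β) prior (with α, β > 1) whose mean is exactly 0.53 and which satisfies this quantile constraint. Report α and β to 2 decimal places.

α ≈ 24.03, β ≈ 21.31

With mean 0.53 fixed, write α = 0.53s, β = 0.47s where s = α+β.
Need P(θ < 0.65) = 0.95 under Beta(0.53s, 0.47s). Normal approximation: (q−m)/√(m(1−m)/s) ≈ z_{0.95} = 1.64, so s ≈ 0.53·0.47·(1.64)²/(0.65−0.53)² = 46.8.
At s = 46.8: P(θ<0.65) ≈ 0.953. Adjusting to match 0.95 gives s ≈ 45.34.
So α = 0.53·45.34 ≈ 24.03, β = 0.47·45.34 ≈ 21.31.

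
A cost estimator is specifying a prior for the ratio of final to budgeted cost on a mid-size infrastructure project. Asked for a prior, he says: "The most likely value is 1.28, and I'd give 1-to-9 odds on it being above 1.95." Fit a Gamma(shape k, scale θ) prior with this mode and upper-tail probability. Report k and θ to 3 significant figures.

k ≈ 11.5, θ ≈ 0.122

Gamma(k,θ) with k>1 has mode (k−1)θ, so θ = 1.28/(k−1).
Need P(X < 1.95) = 0.9 with θ tied to k this way. Start at k = 2, θ = 1.28: P(X<1.95) ≈ 0.450.
Too low — raise k to concentrate. Iterating converges to k ≈ 11.5.
Then θ = 1.28/(11.5−1) ≈ 0.122.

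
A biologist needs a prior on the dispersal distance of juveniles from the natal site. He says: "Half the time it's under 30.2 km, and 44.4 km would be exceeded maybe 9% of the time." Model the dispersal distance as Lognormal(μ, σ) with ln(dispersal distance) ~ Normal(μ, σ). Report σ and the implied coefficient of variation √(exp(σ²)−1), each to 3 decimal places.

If T ~ Lognormal(μ,σ) then ln T ~ Normal(μ,σ), so the p-quantile of ln T is μ + z_p·σ.
ln(30.2) = 3.408 and ln(44.4) = 3.793; z_{0.5} = 0, z_{0.91} = 1.341.
σ = (3.793 − 3.408)/(1.341 − (0)) = 0.287.
μ = 3.408 − (0)·0.287 = 3.408.
CV = √(exp(σ²)−1) = √(exp(0.0826)−1) = 0.293.

σ ≈ 0.287, CV ≈ 0.293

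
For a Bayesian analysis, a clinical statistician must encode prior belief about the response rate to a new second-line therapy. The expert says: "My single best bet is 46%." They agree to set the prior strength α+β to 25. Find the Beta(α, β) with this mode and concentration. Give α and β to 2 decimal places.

For α,β > 1 the Beta mode is (α−1)/(α+β−2). With α+β = 25, the mode is (α−1)/23.
Set (α−1)/23 = 0.46 → α = 1 + 0.46·23 = 11.58.
β = 25 − α = 13.42.

α = 11.58, β = 13.42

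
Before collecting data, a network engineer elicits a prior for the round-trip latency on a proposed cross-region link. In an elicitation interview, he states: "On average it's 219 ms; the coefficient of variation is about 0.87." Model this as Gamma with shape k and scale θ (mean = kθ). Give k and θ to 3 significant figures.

For Gamma(k, scale θ): mean = kθ, variance = kθ², so CV = 1/√k.
CV = 0.87, hence k = 1/CV² = 1.32.
Then θ = mean/k = 219/1.32 = 166.

k ≈ 1.32, θ ≈ 166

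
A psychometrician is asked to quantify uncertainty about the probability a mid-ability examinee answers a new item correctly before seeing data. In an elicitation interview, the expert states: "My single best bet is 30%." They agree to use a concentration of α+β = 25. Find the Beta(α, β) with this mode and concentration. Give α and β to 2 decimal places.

α = 7.90, β = 17.10

For α,β > 1 the Beta mode is (α−1)/(α+β−2). With α+β = 25, the mode is (α−1)/23.
Set (α−1)/23 = 0.3 → α = 1 + 0.3·23 = 7.90.
β = 25 − α = 17.10.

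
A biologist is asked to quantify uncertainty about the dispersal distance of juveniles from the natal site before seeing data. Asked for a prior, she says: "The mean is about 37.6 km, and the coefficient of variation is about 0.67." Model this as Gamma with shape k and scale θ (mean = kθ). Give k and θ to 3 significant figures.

For Gamma(k, scale θ): mean = kθ, variance = kθ², so CV = 1/√k.
CV = 0.67, hence k = 1/CV² = 2.23.
Then θ = mean/k = 37.6/2.23 = 16.9.

k ≈ 2.23, θ ≈ 16.9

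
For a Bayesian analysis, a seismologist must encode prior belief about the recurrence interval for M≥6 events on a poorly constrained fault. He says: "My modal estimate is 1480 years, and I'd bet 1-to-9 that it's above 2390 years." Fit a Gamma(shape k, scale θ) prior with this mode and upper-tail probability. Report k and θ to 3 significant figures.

Gamma(k,θ) with k>1 has mode (k−1)θ, so θ = 1480/(k−1).
Need P(X < 2390) = 0.9 with θ tied to k this way. Start at k = 2, θ = 1480: P(X<2390) ≈ 0.480.
Too low — raise k to concentrate. Iterating converges to k ≈ 9.19.
Then θ = 1480/(9.19−1) ≈ 181.

k ≈ 9.19, θ ≈ 181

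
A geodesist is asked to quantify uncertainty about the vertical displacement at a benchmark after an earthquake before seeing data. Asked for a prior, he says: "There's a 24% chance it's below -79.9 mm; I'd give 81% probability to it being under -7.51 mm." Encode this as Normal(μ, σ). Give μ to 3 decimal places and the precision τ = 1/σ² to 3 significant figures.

μ = -47.625, τ = 0.000479

The p-quantile of Normal(μ,σ) is μ + z_p·σ, with z_{0.24} = -0.7063 and z_{0.81} = 0.8779.
Eliminate σ: μ = (z₂·x₁ − z₁·x₂)/(z₂ − z₁) = (0.8779·-79.9 − (-0.7063)·-7.51)/1.584 = -47.625.
Then σ = (x₂ − x₁)/(z₂ − z₁) = (-7.51 − -79.9)/1.584 = 45.695.
Precision τ = 1/σ² = 1/45.7² = 0.000479.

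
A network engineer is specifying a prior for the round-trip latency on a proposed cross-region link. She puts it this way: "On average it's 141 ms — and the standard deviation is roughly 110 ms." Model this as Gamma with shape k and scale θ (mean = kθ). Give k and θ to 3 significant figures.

For Gamma(k, scale θ): mean = kθ, variance = kθ², so CV = 1/√k.
CV = SD/mean = 110/141 = 0.7801, hence k = 1/CV² = 1.64.
Then θ = mean/k = 141/1.64 = 85.8.

k ≈ 1.64, θ ≈ 85.8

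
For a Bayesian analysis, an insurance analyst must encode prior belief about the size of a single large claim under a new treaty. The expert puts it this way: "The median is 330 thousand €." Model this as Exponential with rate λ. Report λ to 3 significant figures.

Exponential median = ln 2 / λ, so λ = ln 2 / 330.0 = 0.0021.

λ ≈ 0.0021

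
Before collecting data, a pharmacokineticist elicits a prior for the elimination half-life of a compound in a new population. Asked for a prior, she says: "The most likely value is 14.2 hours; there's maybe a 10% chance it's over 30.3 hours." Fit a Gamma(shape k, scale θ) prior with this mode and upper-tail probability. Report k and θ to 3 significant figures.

Gamma(k,θ) with k>1 has mode (k−1)θ, so θ = 14.2/(k−1).
Need P(X < 30.3) = 0.9 with θ tied to k this way. Start at k = 2, θ = 14.2: P(X<30.3) ≈ 0.629.
Too low — raise k to concentrate. Iterating converges to k ≈ 4.35.
Then θ = 14.2/(4.35−1) ≈ 4.24.

k ≈ 4.35, θ ≈ 4.24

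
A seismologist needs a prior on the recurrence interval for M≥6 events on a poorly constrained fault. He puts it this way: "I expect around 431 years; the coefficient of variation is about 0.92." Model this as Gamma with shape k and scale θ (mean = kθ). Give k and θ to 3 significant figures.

For Gamma(k, scale θ): mean = kθ, variance = kθ², so CV = 1/√k.
CV = 0.92, hence k = 1/CV² = 1.18.
Then θ = mean/k = 431/1.18 = 365.

k ≈ 1.18, θ ≈ 365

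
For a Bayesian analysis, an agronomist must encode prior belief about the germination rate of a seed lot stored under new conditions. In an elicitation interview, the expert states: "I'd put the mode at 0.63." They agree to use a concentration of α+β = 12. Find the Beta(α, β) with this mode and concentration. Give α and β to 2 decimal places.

α = 7.30, β = 4.70

For α,β > 1 the Beta mode is (α−1)/(α+β−2). With α+β = 12, the mode is (α−1)/10.
Set (α−1)/10 = 0.63 → α = 1 + 0.63·10 = 7.30.
β = 12 − α = 4.70.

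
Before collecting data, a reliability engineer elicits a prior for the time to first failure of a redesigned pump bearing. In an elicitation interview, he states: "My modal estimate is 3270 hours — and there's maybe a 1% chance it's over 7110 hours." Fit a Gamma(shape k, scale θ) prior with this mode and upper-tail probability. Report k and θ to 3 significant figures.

k ≈ 9.01, θ ≈ 408

Gamma(k,θ) with k>1 has mode (k−1)θ, so θ = 3270/(k−1).
Need P(X < 7110) = 0.99 with θ tied to k this way. Start at k = 2, θ = 3270: P(X<7110) ≈ 0.639.
Too low — raise k to concentrate. Iterating converges to k ≈ 9.01.
Then θ = 3270/(9.01−1) ≈ 408.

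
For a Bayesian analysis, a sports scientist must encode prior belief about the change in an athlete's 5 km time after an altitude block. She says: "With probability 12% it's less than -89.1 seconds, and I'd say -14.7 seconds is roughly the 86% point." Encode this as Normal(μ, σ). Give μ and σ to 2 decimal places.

μ = -50.34, σ = 32.99

For Normal(μ,σ), the p-quantile is μ + z_p·σ. Here z_{0.12} = -1.175, z_{0.86} = 1.08.
So -89.1 = μ − 1.175σ and -14.7 = μ + 1.08σ.
Subtracting: σ = (-14.7 − -89.1)/(1.08 − (-1.175)) = 32.99.
Then μ = -89.1 − (-1.175)·32.99 = -50.34.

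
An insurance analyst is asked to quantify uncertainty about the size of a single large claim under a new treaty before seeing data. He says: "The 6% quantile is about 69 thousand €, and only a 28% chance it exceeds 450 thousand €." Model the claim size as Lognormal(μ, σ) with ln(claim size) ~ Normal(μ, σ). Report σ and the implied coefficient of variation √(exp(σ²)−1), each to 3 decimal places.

σ ≈ 0.877, CV ≈ 1.076

If T ~ Lognormal(μ,σ) then ln T ~ Normal(μ,σ), so the p-quantile of ln T is μ + z_p·σ.
ln(69) = 4.234 and ln(450) = 6.109; z_{0.06} = -1.555, z_{0.72} = 0.5828.
σ = (6.109 − 4.234)/(0.5828 − (-1.555)) = 0.877.
μ = 4.234 − (-1.555)·0.877 = 5.598.
CV = √(exp(σ²)−1) = √(exp(0.7695)−1) = 1.076.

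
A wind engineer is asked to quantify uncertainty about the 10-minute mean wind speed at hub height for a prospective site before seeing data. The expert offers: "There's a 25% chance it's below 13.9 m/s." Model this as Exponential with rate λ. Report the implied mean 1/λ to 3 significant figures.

mean ≈ 48.3 m/s

P(T < 13.9) = 1 − e^(−λ·13.9) = 0.25, so λ = −ln(1−0.25)/13.9 = −ln(0.75)/13.9 = 0.0207.
Mean = 1/λ = 48.3 m/s.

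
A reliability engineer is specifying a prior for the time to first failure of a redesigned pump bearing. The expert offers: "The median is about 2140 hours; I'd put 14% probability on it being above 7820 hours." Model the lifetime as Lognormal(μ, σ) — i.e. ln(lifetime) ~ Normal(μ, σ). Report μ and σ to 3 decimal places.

If T ~ Lognormal(μ,σ) then ln T ~ Normal(μ,σ), so the p-quantile of ln T is μ + z_p·σ.
ln(2140) = 7.669 and ln(7820) = 8.964; z_{0.5} = 0, z_{0.86} = 1.08.
σ = (8.964 − 7.669)/(1.08 − (0)) = 1.200.
μ = 7.669 − (0)·1.200 = 7.669.

μ ≈ 7.669, σ ≈ 1.200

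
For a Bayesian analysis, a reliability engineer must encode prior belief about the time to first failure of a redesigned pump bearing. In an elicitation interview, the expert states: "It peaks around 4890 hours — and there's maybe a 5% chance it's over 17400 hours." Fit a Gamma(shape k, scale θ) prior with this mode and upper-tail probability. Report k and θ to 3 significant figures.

k ≈ 2.6, θ ≈ 3060

Gamma(k,θ) with k>1 has mode (k−1)θ, so θ = 4890/(k−1).
Need P(X < 17400) = 0.95 with θ tied to k this way. Start at k = 2, θ = 4890: P(X<17400) ≈ 0.870.
Too low — raise k to concentrate. Iterating converges to k ≈ 2.6.
Then θ = 4890/(2.6−1) ≈ 3060.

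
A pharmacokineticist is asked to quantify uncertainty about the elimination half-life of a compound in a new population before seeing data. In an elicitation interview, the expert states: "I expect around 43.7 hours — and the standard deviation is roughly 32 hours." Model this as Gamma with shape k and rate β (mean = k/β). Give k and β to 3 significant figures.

For Gamma(k, rate β): mean = k/β, variance = k/β², so CV = 1/√k.
CV = SD/mean = 32/43.7 = 0.7323, hence k = 1/CV² = 1.86.
Then β = k/mean = 1.86/43.7 = 0.0427.

k ≈ 1.86, β ≈ 0.0427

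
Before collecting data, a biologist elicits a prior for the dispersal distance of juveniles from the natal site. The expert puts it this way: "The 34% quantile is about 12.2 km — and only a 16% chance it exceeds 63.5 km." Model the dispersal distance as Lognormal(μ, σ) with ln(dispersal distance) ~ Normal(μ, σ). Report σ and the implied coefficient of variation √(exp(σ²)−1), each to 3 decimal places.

If T ~ Lognormal(μ,σ) then ln T ~ Normal(μ,σ), so the p-quantile of ln T is μ + z_p·σ.
ln(12.2) = 2.501 and ln(63.5) = 4.151; z_{0.34} = -0.4125, z_{0.84} = 0.9945.
σ = (4.151 − 2.501)/(0.9945 − (-0.4125)) = 1.172.
μ = 2.501 − (-0.4125)·1.172 = 2.985.
CV = √(exp(σ²)−1) = √(exp(1.3747)−1) = 1.719.

σ ≈ 1.172, CV ≈ 1.719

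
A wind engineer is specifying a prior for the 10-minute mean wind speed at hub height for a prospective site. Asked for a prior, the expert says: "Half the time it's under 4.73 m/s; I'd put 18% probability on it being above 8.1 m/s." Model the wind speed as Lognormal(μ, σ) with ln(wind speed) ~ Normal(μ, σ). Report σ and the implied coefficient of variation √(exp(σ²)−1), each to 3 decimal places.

If T ~ Lognormal(μ,σ) then ln T ~ Normal(μ,σ), so the p-quantile of ln T is μ + z_p·σ.
ln(4.73) = 1.554 and ln(8.1) = 2.092; z_{0.5} = 0, z_{0.82} = 0.9154.
σ = (2.092 − 1.554)/(0.9154 − (0)) = 0.588.
μ = 1.554 − (0)·0.588 = 1.554.
CV = √(exp(σ²)−1) = √(exp(0.3454)−1) = 0.642.

σ ≈ 0.588, CV ≈ 0.642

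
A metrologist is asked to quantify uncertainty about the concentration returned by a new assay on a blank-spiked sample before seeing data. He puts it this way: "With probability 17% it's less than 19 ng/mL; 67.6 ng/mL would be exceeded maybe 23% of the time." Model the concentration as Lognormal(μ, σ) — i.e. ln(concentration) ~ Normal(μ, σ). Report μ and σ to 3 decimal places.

If T ~ Lognormal(μ,σ) then ln T ~ Normal(μ,σ), so the p-quantile of ln T is μ + z_p·σ.
ln(19) = 2.944 and ln(67.6) = 4.214; z_{0.17} = -0.9542, z_{0.77} = 0.7388.
σ = (4.214 − 2.944)/(0.7388 − (-0.9542)) = 0.750.
μ = 2.944 − (-0.9542)·0.750 = 3.660.

μ ≈ 3.660, σ ≈ 0.750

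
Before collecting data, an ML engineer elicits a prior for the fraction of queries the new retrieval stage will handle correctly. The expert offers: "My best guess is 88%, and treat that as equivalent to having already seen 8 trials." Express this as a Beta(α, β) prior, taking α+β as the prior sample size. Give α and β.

α = 7.04, β = 0.96

Under the effective-sample-size interpretation, Beta(α, β) has prior mean α/(α+β) and prior sample size α+β.
So α+β = 8 and α/(α+β) = 0.88, giving α = 0.88·8 = 7.04 and β = 8 − 7.04 = 0.96.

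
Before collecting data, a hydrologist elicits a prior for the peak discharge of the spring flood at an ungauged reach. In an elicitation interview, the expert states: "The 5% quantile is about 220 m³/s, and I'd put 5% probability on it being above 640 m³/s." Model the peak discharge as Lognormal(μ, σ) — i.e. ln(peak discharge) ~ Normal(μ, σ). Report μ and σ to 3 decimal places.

μ ≈ 5.928, σ ≈ 0.325

If T ~ Lognormal(μ,σ) then ln T ~ Normal(μ,σ), so the p-quantile of ln T is μ + z_p·σ.
ln(220) = 5.394 and ln(640) = 6.461; z_{0.05} = -1.645, z_{0.95} = 1.645.
σ = (6.461 − 5.394)/(1.645 − (-1.645)) = 0.325.
μ = 5.394 − (-1.645)·0.325 = 5.928.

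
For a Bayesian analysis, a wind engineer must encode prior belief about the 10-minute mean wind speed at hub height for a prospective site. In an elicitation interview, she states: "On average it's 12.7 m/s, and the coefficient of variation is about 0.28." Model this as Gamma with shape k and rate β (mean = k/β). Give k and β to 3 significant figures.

k ≈ 12.8, β ≈ 1

For Gamma(k, rate β): mean = k/β, variance = k/β², so CV = 1/√k.
CV = 0.28, hence k = 1/CV² = 12.8.
Then β = k/mean = 12.8/12.7 = 1.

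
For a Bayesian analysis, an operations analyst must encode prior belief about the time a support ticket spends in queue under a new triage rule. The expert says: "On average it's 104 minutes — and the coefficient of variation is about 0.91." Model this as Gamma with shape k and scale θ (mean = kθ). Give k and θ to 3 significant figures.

k ≈ 1.21, θ ≈ 86.1

For Gamma(k, scale θ): mean = kθ, variance = kθ², so CV = 1/√k.
CV = 0.91, hence k = 1/CV² = 1.21.
Then θ = mean/k = 104/1.21 = 86.1.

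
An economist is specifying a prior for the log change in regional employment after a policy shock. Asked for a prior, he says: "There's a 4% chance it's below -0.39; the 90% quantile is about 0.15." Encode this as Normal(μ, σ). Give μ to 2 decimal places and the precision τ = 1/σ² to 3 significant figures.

μ = -0.08, τ = 31.5

For Normal(μ,σ), the p-quantile is μ + z_p·σ. Here z_{0.04} = -1.751, z_{0.9} = 1.282.
So -0.39 = μ − 1.751σ and 0.15 = μ + 1.282σ.
Subtracting: σ = (0.15 − -0.39)/(1.282 − (-1.751)) = 0.18.
Then μ = -0.39 − (-1.751)·0.18 = -0.08.
Precision τ = 1/σ² = 1/0.1781² = 31.5.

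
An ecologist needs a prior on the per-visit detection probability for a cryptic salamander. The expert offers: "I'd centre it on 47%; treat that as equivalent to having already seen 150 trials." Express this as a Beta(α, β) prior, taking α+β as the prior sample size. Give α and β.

α = 70.5, β = 79.5

Under the effective-sample-size interpretation, Beta(α, β) has prior mean α/(α+β) and prior sample size α+β.
So α+β = 150 and α/(α+β) = 0.47, giving α = 0.47·150 = 70.5 and β = 150 − 70.5 = 79.5.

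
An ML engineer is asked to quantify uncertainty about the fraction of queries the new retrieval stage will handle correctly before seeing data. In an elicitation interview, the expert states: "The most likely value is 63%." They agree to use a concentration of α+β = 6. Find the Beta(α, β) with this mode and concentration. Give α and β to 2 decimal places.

For α,β > 1 the Beta mode is (α−1)/(α+β−2). With α+β = 6, the mode is (α−1)/4.
Set (α−1)/4 = 0.63 → α = 1 + 0.63·4 = 3.52.
β = 6 − α = 2.48.

α = 3.52, β = 2.48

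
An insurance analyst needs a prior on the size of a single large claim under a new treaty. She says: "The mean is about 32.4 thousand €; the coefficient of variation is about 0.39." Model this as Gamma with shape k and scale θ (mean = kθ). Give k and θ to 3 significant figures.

k ≈ 6.57, θ ≈ 4.93

For Gamma(k, scale θ): mean = kθ, variance = kθ², so CV = 1/√k.
CV = 0.39, hence k = 1/CV² = 6.57.
Then θ = mean/k = 32.4/6.57 = 4.93.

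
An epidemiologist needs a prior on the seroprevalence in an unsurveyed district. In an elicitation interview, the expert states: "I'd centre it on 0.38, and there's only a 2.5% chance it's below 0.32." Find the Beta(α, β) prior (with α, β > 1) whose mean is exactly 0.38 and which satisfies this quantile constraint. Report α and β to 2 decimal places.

α ≈ 92.05, β ≈ 150.19

With mean 0.38 fixed, write α = 0.38s, β = 0.62s where s = α+β.
Need P(θ < 0.32) = 0.025 under Beta(0.38s, 0.62s). Normal approximation: (q−m)/√(m(1−m)/s) ≈ z_{0.025} = -1.96, so s ≈ 0.38·0.62·(-1.96)²/(0.32−0.38)² = 251.4.
At s = 251.4: P(θ<0.32) ≈ 0.023. Adjusting to match 0.025 gives s ≈ 242.25.
So α = 0.38·242.25 ≈ 92.05, β = 0.62·242.25 ≈ 150.19.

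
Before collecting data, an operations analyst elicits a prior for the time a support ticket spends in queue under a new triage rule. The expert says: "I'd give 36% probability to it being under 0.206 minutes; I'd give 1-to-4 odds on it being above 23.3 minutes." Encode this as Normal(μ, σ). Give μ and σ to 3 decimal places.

μ = 7.104, σ = 19.244

For Normal(μ,σ), the p-quantile is μ + z_p·σ. Here z_{0.36} = -0.3585, z_{0.8} = 0.8416.
So 0.206 = μ − 0.3585σ and 23.3 = μ + 0.8416σ.
Subtracting: σ = (23.3 − 0.206)/(0.8416 − (-0.3585)) = 19.244.
Then μ = 0.206 − (-0.3585)·19.244 = 7.104.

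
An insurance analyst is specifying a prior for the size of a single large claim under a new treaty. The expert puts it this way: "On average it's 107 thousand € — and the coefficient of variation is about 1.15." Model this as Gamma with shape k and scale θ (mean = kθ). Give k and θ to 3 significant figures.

For Gamma(k, scale θ): mean = kθ, variance = kθ², so CV = 1/√k.
CV = 1.15, hence k = 1/CV² = 0.756.
Then θ = mean/k = 107/0.756 = 142.

k ≈ 0.756, θ ≈ 142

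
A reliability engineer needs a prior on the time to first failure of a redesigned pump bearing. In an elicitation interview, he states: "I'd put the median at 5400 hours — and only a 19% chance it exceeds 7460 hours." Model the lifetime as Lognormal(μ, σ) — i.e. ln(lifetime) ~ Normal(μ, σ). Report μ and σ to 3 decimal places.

If T ~ Lognormal(μ,σ) then ln T ~ Normal(μ,σ), so the p-quantile of ln T is μ + z_p·σ.
ln(5400) = 8.594 and ln(7460) = 8.917; z_{0.5} = 0, z_{0.81} = 0.8779.
σ = (8.917 − 8.594)/(0.8779 − (0)) = 0.368.
μ = 8.594 − (0)·0.368 = 8.594.

μ ≈ 8.594, σ ≈ 0.368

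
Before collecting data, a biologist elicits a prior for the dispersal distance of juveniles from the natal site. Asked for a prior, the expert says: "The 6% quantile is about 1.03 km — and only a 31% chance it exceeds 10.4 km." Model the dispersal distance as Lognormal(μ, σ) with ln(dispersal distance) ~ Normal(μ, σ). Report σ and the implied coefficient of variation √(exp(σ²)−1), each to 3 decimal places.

If T ~ Lognormal(μ,σ) then ln T ~ Normal(μ,σ), so the p-quantile of ln T is μ + z_p·σ.
ln(1.03) = 0.02956 and ln(10.4) = 2.342; z_{0.06} = -1.555, z_{0.69} = 0.4959.
σ = (2.342 − 0.02956)/(0.4959 − (-1.555)) = 1.128.
μ = 0.02956 − (-1.555)·1.128 = 1.783.
CV = √(exp(σ²)−1) = √(exp(1.2714)−1) = 1.602.

σ ≈ 1.128, CV ≈ 1.602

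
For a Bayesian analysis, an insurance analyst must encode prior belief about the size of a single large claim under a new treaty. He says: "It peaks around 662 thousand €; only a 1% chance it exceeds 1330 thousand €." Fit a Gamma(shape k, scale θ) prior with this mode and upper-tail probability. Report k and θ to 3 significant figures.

Gamma(k,θ) with k>1 has mode (k−1)θ, so θ = 662/(k−1).
Need P(X < 1330) = 0.99 with θ tied to k this way. Start at k = 2, θ = 662: P(X<1330) ≈ 0.596.
Too low — raise k to concentrate. Iterating converges to k ≈ 11.1.
Then θ = 662/(11.1−1) ≈ 65.7.

k ≈ 11.1, θ ≈ 65.7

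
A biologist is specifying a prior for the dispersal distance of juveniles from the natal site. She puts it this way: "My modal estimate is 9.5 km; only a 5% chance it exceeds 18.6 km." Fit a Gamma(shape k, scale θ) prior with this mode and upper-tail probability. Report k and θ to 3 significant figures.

k ≈ 7.15, θ ≈ 1.55

Gamma(k,θ) with k>1 has mode (k−1)θ, so θ = 9.5/(k−1).
Need P(X < 18.6) = 0.95 with θ tied to k this way. Start at k = 2, θ = 9.5: P(X<18.6) ≈ 0.582.
Too low — raise k to concentrate. Iterating converges to k ≈ 7.15.
Then θ = 9.5/(7.15−1) ≈ 1.55.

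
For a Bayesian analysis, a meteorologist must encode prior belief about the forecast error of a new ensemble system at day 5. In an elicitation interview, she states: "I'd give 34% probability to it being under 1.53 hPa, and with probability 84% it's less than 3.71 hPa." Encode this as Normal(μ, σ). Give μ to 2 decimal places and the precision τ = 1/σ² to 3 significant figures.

μ = 2.17, τ = 0.417

For Normal(μ,σ), the p-quantile is μ + z_p·σ. Here z_{0.34} = -0.4125, z_{0.84} = 0.9945.
So 1.53 = μ − 0.4125σ and 3.71 = μ + 0.9945σ.
Subtracting: σ = (3.71 − 1.53)/(0.9945 − (-0.4125)) = 1.55.
Then μ = 1.53 − (-0.4125)·1.55 = 2.17.
Precision τ = 1/σ² = 1/1.549² = 0.417.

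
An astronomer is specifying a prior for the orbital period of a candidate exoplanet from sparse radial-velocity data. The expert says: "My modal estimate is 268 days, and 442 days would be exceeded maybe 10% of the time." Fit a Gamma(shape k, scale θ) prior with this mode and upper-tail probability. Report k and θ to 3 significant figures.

Gamma(k,θ) with k>1 has mode (k−1)θ, so θ = 268/(k−1).
Need P(X < 442) = 0.9 with θ tied to k this way. Start at k = 2, θ = 268: P(X<442) ≈ 0.491.
Too low — raise k to concentrate. Iterating converges to k ≈ 8.54.
Then θ = 268/(8.54−1) ≈ 35.6.

k ≈ 8.54, θ ≈ 35.6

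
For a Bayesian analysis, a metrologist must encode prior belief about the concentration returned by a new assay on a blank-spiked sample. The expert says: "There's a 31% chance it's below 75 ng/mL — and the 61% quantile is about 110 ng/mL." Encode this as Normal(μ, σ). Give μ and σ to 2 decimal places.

The p-quantile of Normal(μ,σ) is μ + z_p·σ, with z_{0.31} = -0.4959 and z_{0.61} = 0.2793.
Eliminate σ: μ = (z₂·x₁ − z₁·x₂)/(z₂ − z₁) = (0.2793·75 − (-0.4959)·110)/0.7752 = 97.39.
Then σ = (x₂ − x₁)/(z₂ − z₁) = (110 − 75)/0.7752 = 45.15.

μ = 97.39, σ = 45.15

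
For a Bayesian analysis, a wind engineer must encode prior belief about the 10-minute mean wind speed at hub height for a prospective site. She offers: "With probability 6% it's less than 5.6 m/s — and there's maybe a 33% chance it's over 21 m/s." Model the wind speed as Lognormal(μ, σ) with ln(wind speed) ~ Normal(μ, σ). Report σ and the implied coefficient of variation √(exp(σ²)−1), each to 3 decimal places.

σ ≈ 0.663, CV ≈ 0.742

If T ~ Lognormal(μ,σ) then ln T ~ Normal(μ,σ), so the p-quantile of ln T is μ + z_p·σ.
ln(5.6) = 1.723 and ln(21) = 3.045; z_{0.06} = -1.555, z_{0.67} = 0.4399.
σ = (3.045 − 1.723)/(0.4399 − (-1.555)) = 0.663.
μ = 1.723 − (-1.555)·0.663 = 2.753.
CV = √(exp(σ²)−1) = √(exp(0.4391)−1) = 0.742.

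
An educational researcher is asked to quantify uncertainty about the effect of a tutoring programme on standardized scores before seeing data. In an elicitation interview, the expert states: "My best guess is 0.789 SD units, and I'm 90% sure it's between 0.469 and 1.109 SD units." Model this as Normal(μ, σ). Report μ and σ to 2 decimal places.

μ = 0.79, σ = 0.19

A symmetric 90% interval runs μ ± z·σ with z = 1.645.
Half-width = 0.32, so σ = 0.32/1.645 = 0.19.
μ is the stated best guess, 0.79.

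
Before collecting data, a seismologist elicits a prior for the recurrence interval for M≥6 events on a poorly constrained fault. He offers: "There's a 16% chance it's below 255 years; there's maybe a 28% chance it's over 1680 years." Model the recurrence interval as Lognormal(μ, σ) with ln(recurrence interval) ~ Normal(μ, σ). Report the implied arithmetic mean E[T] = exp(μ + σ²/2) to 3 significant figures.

E[T] ≈ 1710 years

If T ~ Lognormal(μ,σ) then ln T ~ Normal(μ,σ), so the p-quantile of ln T is μ + z_p·σ.
ln(255) = 5.541 and ln(1680) = 7.427; z_{0.16} = -0.9945, z_{0.72} = 0.5828.
σ = (7.427 − 5.541)/(0.5828 − (-0.9945)) = 1.195.
μ = 5.541 − (-0.9945)·1.195 = 6.730.
E[T] = exp(μ + σ²/2) = exp(6.730 + 0.7143) = 1710 years.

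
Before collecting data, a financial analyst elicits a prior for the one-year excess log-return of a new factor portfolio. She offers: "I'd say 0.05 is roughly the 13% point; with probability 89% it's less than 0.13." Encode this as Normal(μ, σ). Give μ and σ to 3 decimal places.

μ = 0.088, σ = 0.034

For Normal(μ,σ), the p-quantile is μ + z_p·σ. Here z_{0.13} = -1.126, z_{0.89} = 1.227.
So 0.05 = μ − 1.126σ and 0.13 = μ + 1.227σ.
Subtracting: σ = (0.13 − 0.05)/(1.227 − (-1.126)) = 0.034.
Then μ = 0.05 − (-1.126)·0.034 = 0.088.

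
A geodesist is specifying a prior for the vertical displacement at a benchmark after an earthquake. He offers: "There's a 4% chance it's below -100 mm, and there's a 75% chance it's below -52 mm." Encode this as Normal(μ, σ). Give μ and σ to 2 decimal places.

The p-quantile of Normal(μ,σ) is μ + z_p·σ, with z_{0.04} = -1.751 and z_{0.75} = 0.6745.
Eliminate σ: μ = (z₂·x₁ − z₁·x₂)/(z₂ − z₁) = (0.6745·-100 − (-1.751)·-52)/2.425 = -65.35.
Then σ = (x₂ − x₁)/(z₂ − z₁) = (-52 − -100)/2.425 = 19.79.

μ = -65.35, σ = 19.79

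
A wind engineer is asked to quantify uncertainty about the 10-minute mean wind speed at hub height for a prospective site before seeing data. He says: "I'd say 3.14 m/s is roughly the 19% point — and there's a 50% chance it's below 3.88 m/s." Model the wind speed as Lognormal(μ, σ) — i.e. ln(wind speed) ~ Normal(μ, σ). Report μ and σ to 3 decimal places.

μ ≈ 1.356, σ ≈ 0.241

If T ~ Lognormal(μ,σ) then ln T ~ Normal(μ,σ), so the p-quantile of ln T is μ + z_p·σ.
ln(3.14) = 1.144 and ln(3.88) = 1.356; z_{0.19} = -0.8779, z_{0.5} = 0.
σ = (1.356 − 1.144)/(0 − (-0.8779)) = 0.241.
μ = 1.144 − (-0.8779)·0.241 = 1.356.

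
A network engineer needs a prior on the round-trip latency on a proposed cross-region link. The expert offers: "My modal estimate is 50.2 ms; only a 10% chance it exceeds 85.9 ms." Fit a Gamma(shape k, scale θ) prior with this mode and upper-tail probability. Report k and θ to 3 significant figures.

k ≈ 7.57, θ ≈ 7.65

Gamma(k,θ) with k>1 has mode (k−1)θ, so θ = 50.2/(k−1).
Need P(X < 85.9) = 0.9 with θ tied to k this way. Start at k = 2, θ = 50.2: P(X<85.9) ≈ 0.510.
Too low — raise k to concentrate. Iterating converges to k ≈ 7.57.
Then θ = 50.2/(7.57−1) ≈ 7.65.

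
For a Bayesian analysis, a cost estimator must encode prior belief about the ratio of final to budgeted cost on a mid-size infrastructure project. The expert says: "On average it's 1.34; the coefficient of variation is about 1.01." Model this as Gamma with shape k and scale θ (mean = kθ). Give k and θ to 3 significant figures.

For Gamma(k, scale θ): mean = kθ, variance = kθ², so CV = 1/√k.
CV = 1.01, hence k = 1/CV² = 0.98.
Then θ = mean/k = 1.34/0.98 = 1.37.

k ≈ 0.98, θ ≈ 1.37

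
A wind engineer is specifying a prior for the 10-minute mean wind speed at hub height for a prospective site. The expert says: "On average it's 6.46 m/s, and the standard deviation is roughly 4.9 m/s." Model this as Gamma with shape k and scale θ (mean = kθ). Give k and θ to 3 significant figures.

k ≈ 1.74, θ ≈ 3.72

For Gamma(k, scale θ): mean = kθ, variance = kθ², so CV = 1/√k.
CV = SD/mean = 4.9/6.46 = 0.7585, hence k = 1/CV² = 1.74.
Then θ = mean/k = 6.46/1.74 = 3.72.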